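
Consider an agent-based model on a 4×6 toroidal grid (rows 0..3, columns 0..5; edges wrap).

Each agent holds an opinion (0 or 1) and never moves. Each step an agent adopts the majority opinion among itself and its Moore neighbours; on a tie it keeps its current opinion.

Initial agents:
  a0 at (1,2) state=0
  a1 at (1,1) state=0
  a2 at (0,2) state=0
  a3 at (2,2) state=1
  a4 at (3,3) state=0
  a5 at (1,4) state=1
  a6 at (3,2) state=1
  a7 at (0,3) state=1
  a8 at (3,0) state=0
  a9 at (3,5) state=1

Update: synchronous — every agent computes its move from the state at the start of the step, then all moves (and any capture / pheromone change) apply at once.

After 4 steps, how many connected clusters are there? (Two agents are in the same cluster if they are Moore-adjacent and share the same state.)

t=1: a0@(1,2):0 a1@(1,1):0 a2@(0,2):0 a3@(2,2):0 a4@(3,3):1 a5@(1,4):1 a6@(3,2):1 a7@(0,3):1 a8@(3,0):0 a9@(3,5):1
t=2: (unchanged — steady state)

4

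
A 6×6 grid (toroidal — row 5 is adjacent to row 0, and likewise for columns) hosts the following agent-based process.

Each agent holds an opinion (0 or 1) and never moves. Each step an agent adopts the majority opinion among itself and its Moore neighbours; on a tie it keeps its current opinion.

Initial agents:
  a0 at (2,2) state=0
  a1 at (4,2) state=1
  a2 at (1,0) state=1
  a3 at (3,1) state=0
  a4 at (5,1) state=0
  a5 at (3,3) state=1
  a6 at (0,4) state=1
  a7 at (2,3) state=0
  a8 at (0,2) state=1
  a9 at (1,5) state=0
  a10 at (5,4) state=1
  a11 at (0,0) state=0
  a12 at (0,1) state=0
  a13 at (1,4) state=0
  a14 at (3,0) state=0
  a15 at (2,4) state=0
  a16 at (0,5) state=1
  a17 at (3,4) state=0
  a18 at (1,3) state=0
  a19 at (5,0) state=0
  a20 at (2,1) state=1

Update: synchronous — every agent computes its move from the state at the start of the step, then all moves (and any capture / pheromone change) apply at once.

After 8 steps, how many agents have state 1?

0

t=1: a0@(2,2):0 a1@(4,2):1 a2@(1,0):1 a3@(3,1):0 a4@(5,1):0 a5@(3,3):0 a6@(0,4):1 a7@(2,3):0 a8@(0,2):0 a9@(1,5):0 a10@(5,4):1 a11@(0,0):0 a12@(0,1):0 a13@(1,4):0 a14@(3,0):0 a15@(2,4):0 a16@(0,5):1 a17@(3,4):0 a18@(1,3):0 a19@(5,0):0 a20@(2,1):0
t=2: a0@(2,2):0 a1@(4,2):0 a2@(1,0):0 a3@(3,1):0 a4@(5,1):0 a5@(3,3):0 a6@(0,4):1 a7@(2,3):0 a8@(0,2):0 a9@(1,5):0 a10@(5,4):1 a11@(0,0):0 a12@(0,1):0 a13@(1,4):0 a14@(3,0):0 a15@(2,4):0 a16@(0,5):1 a17@(3,4):0 a18@(1,3):0 a19@(5,0):0 a20@(2,1):0
t=3: a0@(2,2):0 a1@(4,2):0 a2@(1,0):0 a3@(3,1):0 a4@(5,1):0 a5@(3,3):0 a6@(0,4):1 a7@(2,3):0 a8@(0,2):0 a9@(1,5):0 a10@(5,4):1 a11@(0,0):0 a12@(0,1):0 a13@(1,4):0 a14@(3,0):0 a15@(2,4):0 a16@(0,5):0 a17@(3,4):0 a18@(1,3):0 a19@(5,0):0 a20@(2,1):0
t=4: a0@(2,2):0 a1@(4,2):0 a2@(1,0):0 a3@(3,1):0 a4@(5,1):0 a5@(3,3):0 a6@(0,4):0 a7@(2,3):0 a8@(0,2):0 a9@(1,5):0 a10@(5,4):1 a11@(0,0):0 a12@(0,1):0 a13@(1,4):0 a14@(3,0):0 a15@(2,4):0 a16@(0,5):0 a17@(3,4):0 a18@(1,3):0 a19@(5,0):0 a20@(2,1):0
t=5: a0@(2,2):0 a1@(4,2):0 a2@(1,0):0 a3@(3,1):0 a4@(5,1):0 a5@(3,3):0 a6@(0,4):0 a7@(2,3):0 a8@(0,2):0 a9@(1,5):0 a10@(5,4):0 a11@(0,0):0 a12@(0,1):0 a13@(1,4):0 a14@(3,0):0 a15@(2,4):0 a16@(0,5):0 a17@(3,4):0 a18@(1,3):0 a19@(5,0):0 a20@(2,1):0
t=6: (unchanged — steady state)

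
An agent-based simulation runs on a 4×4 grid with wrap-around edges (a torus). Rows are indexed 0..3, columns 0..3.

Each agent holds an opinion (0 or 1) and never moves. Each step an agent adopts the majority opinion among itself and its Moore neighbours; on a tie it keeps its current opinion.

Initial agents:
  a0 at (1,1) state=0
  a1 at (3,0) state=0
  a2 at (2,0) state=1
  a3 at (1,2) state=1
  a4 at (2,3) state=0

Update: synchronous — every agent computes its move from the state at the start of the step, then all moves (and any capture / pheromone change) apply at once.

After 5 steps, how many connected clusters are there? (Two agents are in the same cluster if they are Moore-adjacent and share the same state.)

t=1: a0@(1,1):1 a1@(3,0):0 a2@(2,0):0 a3@(1,2):0 a4@(2,3):0
t=2: a0@(1,1):0 a1@(3,0):0 a2@(2,0):0 a3@(1,2):0 a4@(2,3):0
t=3: (unchanged — steady state)

1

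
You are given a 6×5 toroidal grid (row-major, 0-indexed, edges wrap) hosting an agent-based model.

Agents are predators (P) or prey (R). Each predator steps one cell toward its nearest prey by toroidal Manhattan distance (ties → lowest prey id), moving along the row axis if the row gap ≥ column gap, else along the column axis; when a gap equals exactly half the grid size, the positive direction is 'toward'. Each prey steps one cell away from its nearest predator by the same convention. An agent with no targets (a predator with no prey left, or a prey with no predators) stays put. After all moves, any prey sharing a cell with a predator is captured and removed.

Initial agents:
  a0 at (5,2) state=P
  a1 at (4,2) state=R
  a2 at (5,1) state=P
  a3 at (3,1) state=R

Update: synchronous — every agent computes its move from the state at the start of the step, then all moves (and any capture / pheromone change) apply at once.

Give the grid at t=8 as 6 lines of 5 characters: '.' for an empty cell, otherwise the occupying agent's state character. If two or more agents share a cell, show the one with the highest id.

.....
.R...
..R..
.PP..
.....
.....

t=1: a0@(4,2):P a1@(3,2):R a2@(4,1):P a3@(2,1):R
t=2: a0@(3,2):P a1@(2,2):R a2@(3,1):P a3@(1,1):R
t=3: a0@(2,2):P a1@(1,2):R a2@(2,1):P a3@(0,1):R
t=4: a0@(1,2):P a1@(0,2):R a2@(1,1):P a3@(5,1):R
t=5: a0@(0,2):P a1@(5,2):R a2@(0,1):P a3@(4,1):R
t=6: a0@(5,2):P a1@(4,2):R a2@(5,1):P a3@(3,1):R
t=7: a0@(4,2):P a1@(3,2):R a2@(4,1):P a3@(2,1):R
t=8: a0@(3,2):P a1@(2,2):R a2@(3,1):P a3@(1,1):R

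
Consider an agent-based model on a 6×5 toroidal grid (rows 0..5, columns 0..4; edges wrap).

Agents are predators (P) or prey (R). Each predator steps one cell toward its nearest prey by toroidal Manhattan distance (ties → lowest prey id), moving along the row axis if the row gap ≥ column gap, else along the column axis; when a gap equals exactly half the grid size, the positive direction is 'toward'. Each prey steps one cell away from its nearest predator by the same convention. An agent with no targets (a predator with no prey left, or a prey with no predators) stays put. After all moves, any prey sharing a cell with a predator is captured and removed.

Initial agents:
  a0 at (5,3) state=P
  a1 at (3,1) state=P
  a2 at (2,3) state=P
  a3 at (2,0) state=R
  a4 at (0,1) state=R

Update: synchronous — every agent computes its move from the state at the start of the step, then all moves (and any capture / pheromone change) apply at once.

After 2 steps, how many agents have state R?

t=1: a0@(5,2):P a1@(2,1):P a2@(2,4):P a3@(1,0):R a4@(0,0):R
t=2: a0@(5,1):P a1@(1,1):P a2@(1,4):P a3@(0,0):R a4@(0,4):R

2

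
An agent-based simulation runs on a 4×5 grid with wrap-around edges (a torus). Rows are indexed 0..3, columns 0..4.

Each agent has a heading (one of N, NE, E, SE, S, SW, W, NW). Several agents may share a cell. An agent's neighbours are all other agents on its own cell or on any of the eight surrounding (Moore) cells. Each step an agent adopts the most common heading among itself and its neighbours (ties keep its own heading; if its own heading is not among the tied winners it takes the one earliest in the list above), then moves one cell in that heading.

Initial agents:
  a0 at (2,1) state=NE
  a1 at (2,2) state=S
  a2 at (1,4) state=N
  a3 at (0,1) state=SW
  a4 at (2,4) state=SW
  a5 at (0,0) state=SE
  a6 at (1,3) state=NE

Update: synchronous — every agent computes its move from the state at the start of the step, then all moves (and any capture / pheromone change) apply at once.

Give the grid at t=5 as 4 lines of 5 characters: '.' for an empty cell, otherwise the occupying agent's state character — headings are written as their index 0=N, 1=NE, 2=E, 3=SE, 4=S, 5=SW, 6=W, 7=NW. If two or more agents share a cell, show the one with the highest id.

t=1: a0@(1,2):NE a1@(1,3):NE a2@(0,4):N a3@(1,0):SW a4@(3,3):SW a5@(1,1):SE a6@(0,4):NE
t=2: a0@(0,3):NE a1@(0,4):NE a2@(3,0):NE a3@(2,4):SW a4@(0,2):SW a5@(2,2):SE a6@(3,0):NE
t=3: a0@(3,4):NE a1@(3,0):NE a2@(2,1):NE a3@(1,0):NE a4@(1,1):SW a5@(3,3):SE a6@(2,1):NE
t=4: a0@(2,0):NE a1@(2,1):NE a2@(1,2):NE a3@(0,1):NE a4@(0,2):NE a5@(0,4):SE a6@(1,2):NE
t=5: a0@(1,1):NE a1@(1,2):NE a2@(0,3):NE a3@(3,2):NE a4@(3,3):NE a5@(1,0):SE a6@(0,3):NE

...1.
311..
.....
..11.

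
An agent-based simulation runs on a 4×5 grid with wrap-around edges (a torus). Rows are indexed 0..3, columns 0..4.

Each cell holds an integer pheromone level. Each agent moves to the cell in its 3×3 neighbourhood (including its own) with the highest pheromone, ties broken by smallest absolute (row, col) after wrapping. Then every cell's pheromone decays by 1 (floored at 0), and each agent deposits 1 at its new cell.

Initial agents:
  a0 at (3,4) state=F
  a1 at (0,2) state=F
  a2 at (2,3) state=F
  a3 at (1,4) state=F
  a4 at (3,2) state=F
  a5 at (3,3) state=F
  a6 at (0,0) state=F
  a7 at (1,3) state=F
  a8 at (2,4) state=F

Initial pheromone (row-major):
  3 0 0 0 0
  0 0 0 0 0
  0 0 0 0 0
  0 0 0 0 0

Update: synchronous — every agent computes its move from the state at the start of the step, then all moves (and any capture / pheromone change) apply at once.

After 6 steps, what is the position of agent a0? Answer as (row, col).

(0, 0)

t=1: a0@(0,0) a1@(0,1) a2@(1,2) a3@(0,0) a4@(0,1) a5@(0,2) a6@(0,0) a7@(0,2) a8@(1,0) | pheromone: 5 2 2 0 0 / 1 0 1 0 0 / 0 0 0 0 0 / 0 0 0 0 0
t=2: a0@(0,0) a1@(0,0) a2@(0,1) a3@(0,0) a4@(0,0) a5@(0,1) a6@(0,0) a7@(0,1) a8@(0,0) | pheromone: 10 4 1 0 0 / 0 0 0 0 0 / 0 0 0 0 0 / 0 0 0 0 0
t=3: a0@(0,0) a1@(0,0) a2@(0,0) a3@(0,0) a4@(0,0) a5@(0,0) a6@(0,0) a7@(0,0) a8@(0,0) | pheromone: 18 3 0 0 0 / 0 0 0 0 0 / 0 0 0 0 0 / 0 0 0 0 0
t=4: a0@(0,0) a1@(0,0) a2@(0,0) a3@(0,0) a4@(0,0) a5@(0,0) a6@(0,0) a7@(0,0) a8@(0,0) | pheromone: 26 2 0 0 0 / 0 0 0 0 0 / 0 0 0 0 0 / 0 0 0 0 0
t=5: a0@(0,0) a1@(0,0) a2@(0,0) a3@(0,0) a4@(0,0) a5@(0,0) a6@(0,0) a7@(0,0) a8@(0,0) | pheromone: 34 1 0 0 0 / 0 0 0 0 0 / 0 0 0 0 0 / 0 0 0 0 0
t=6: a0@(0,0) a1@(0,0) a2@(0,0) a3@(0,0) a4@(0,0) a5@(0,0) a6@(0,0) a7@(0,0) a8@(0,0) | pheromone: 42 0 0 0 0 / 0 0 0 0 0 / 0 0 0 0 0 / 0 0 0 0 0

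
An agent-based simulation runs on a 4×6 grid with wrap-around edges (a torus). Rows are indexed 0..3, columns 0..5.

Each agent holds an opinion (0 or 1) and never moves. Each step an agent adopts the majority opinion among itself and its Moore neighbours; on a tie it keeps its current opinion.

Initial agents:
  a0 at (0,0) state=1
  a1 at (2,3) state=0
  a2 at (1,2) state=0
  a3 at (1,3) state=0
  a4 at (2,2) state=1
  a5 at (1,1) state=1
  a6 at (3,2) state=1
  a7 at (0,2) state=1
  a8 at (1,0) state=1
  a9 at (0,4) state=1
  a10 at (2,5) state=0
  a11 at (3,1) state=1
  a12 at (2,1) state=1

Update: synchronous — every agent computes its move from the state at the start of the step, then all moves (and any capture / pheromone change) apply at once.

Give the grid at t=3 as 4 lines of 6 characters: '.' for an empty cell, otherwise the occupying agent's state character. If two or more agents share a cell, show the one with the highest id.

1.1.1.
1111..
.111.0
.11...

t=1: a0@(0,0):1 a1@(2,3):0 a2@(1,2):1 a3@(1,3):0 a4@(2,2):1 a5@(1,1):1 a6@(3,2):1 a7@(0,2):1 a8@(1,0):1 a9@(0,4):1 a10@(2,5):0 a11@(3,1):1 a12@(2,1):1
t=2: a0@(0,0):1 a1@(2,3):1 a2@(1,2):1 a3@(1,3):1 a4@(2,2):1 a5@(1,1):1 a6@(3,2):1 a7@(0,2):1 a8@(1,0):1 a9@(0,4):1 a10@(2,5):0 a11@(3,1):1 a12@(2,1):1
t=3: (unchanged — steady state)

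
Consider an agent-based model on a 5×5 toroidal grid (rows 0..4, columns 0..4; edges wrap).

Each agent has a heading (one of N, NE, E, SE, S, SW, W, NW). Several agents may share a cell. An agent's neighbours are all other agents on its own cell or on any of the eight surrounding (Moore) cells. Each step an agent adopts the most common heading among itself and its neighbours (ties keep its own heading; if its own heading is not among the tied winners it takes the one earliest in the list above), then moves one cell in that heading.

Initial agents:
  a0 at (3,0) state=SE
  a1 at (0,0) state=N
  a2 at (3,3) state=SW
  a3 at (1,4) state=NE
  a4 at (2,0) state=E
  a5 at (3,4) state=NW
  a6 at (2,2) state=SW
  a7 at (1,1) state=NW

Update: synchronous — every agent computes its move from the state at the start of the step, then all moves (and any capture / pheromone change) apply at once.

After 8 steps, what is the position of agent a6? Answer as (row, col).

(0, 4)

t=1: a0@(4,1):SE a1@(4,0):N a2@(4,2):SW a3@(0,0):NE a4@(1,4):NW a5@(2,3):NW a6@(3,1):SW a7@(0,0):NW
t=2: a0@(0,0):SW a1@(3,0):N a2@(0,1):SW a3@(4,4):NW a4@(0,3):NW a5@(1,2):NW a6@(4,0):SW a7@(4,4):NW
t=3: a0@(1,4):SW a1@(2,4):NW a2@(1,0):SW a3@(3,3):NW a4@(4,2):NW a5@(0,1):NW a6@(0,4):SW a7@(3,3):NW
t=4: a0@(2,3):SW a1@(1,3):NW a2@(2,4):SW a3@(2,2):NW a4@(3,1):NW a5@(4,0):NW a6@(1,3):SW a7@(2,2):NW
t=5: a0@(3,2):SW a1@(0,2):NW a2@(3,3):SW a3@(1,1):NW a4@(2,0):NW a5@(3,4):NW a6@(2,2):SW a7@(1,1):NW
t=6: a0@(4,1):SW a1@(4,1):NW a2@(4,2):SW a3@(0,0):NW a4@(1,4):NW a5@(2,3):NW a6@(3,1):SW a7@(0,0):NW
t=7: a0@(0,0):SW a1@(3,0):NW a2@(0,1):SW a3@(4,4):NW a4@(0,3):NW a5@(1,2):NW a6@(4,0):SW a7@(4,4):NW
t=8: a0@(1,4):SW a1@(2,4):NW a2@(1,0):SW a3@(3,3):NW a4@(4,2):NW a5@(0,1):NW a6@(0,4):SW a7@(3,3):NW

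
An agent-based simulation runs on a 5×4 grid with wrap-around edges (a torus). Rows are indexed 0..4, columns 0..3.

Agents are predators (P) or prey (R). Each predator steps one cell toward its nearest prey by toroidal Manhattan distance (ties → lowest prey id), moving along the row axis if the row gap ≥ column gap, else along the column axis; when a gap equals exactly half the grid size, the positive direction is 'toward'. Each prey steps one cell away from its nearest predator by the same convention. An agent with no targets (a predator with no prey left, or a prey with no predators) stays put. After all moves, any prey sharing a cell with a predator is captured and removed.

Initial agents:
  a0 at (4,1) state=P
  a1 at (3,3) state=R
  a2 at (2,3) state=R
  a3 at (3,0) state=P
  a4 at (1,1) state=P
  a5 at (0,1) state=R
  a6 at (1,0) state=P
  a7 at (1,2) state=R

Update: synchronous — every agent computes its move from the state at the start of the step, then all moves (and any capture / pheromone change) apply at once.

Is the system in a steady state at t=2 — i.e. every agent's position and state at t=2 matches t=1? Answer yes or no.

t=1: a0@(0,1):P a1@(3,2):R a2@(1,3):R a3@(3,3):P a4@(0,1):P a5@(1,1):R a6@(2,0):P a7@(1,3):R
t=2: a0@(1,1):P a1@(3,1):R a2@(0,3):R a3@(3,2):P a4@(1,1):P a5@(2,1):R a6@(1,0):P a7@(0,3):R

no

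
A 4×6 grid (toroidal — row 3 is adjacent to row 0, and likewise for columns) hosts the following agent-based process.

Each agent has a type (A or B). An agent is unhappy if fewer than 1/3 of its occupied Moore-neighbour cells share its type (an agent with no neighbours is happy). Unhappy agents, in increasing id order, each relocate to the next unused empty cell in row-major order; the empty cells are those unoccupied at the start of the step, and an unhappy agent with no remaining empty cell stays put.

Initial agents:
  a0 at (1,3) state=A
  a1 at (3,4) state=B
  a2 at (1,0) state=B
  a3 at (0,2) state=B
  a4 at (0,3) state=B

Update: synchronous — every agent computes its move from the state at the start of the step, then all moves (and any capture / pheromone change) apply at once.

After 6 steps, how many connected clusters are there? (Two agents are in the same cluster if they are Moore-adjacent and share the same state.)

2

t=1: a0@(0,0):A a1@(3,4):B a2@(1,0):B a3@(0,2):B a4@(0,3):B
t=2: a0@(0,1):A a1@(3,4):B a2@(0,4):B a3@(0,2):B a4@(0,3):B
t=3: a0@(0,0):A a1@(3,4):B a2@(0,4):B a3@(0,2):B a4@(0,3):B
t=4: (unchanged — steady state)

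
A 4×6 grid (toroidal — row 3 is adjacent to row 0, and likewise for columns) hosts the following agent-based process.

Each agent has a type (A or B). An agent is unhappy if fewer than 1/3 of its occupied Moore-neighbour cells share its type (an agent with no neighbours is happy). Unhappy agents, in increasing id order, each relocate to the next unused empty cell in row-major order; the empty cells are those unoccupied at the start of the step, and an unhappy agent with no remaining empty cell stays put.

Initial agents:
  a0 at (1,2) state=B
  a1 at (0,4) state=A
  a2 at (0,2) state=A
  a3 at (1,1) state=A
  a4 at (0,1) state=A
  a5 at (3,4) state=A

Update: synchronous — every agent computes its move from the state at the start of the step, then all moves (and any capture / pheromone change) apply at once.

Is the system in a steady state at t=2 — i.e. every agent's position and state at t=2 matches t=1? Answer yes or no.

no

t=1: a0@(0,0):B a1@(0,4):A a2@(0,2):A a3@(1,1):A a4@(0,1):A a5@(3,4):A
t=2: a0@(0,3):B a1@(0,4):A a2@(0,2):A a3@(1,1):A a4@(0,1):A a5@(3,4):A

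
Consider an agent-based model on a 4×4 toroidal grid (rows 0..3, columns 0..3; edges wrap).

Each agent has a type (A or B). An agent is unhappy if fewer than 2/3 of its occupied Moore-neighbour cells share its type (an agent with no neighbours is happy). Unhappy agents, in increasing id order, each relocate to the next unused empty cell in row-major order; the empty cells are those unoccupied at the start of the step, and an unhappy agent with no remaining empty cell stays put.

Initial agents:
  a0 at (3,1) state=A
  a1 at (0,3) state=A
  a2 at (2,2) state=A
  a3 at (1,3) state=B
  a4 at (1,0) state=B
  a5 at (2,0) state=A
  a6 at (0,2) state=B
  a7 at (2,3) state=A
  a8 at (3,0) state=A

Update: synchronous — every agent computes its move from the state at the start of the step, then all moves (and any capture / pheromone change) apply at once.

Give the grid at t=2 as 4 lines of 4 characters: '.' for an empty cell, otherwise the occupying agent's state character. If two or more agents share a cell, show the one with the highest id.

t=1: a0@(3,1):A a1@(0,0):A a2@(2,2):A a3@(0,1):B a4@(1,1):B a5@(1,2):A a6@(2,1):B a7@(3,2):A a8@(3,0):A
t=2: a0@(3,1):A a1@(0,2):A a2@(0,3):A a3@(1,0):B a4@(1,3):B a5@(2,0):A a6@(2,3):B a7@(3,3):A a8@(3,0):A

..AA
B..B
A..B
AA.A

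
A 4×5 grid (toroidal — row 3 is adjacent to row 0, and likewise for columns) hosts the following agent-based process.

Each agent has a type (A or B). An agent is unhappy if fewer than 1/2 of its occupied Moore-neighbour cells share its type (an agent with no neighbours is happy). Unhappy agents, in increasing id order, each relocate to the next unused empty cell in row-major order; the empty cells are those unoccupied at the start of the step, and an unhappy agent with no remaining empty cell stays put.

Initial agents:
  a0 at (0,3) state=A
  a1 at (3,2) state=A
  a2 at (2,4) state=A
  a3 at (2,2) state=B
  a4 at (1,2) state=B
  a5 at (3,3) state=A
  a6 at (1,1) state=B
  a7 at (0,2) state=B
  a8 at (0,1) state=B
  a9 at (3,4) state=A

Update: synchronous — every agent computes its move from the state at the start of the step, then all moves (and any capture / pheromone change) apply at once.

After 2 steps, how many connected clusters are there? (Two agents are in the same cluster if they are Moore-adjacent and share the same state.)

2

t=1: a0@(0,3):A a1@(0,0):A a2@(2,4):A a3@(2,2):B a4@(1,2):B a5@(3,3):A a6@(1,1):B a7@(0,2):B a8@(0,1):B a9@(3,4):A
t=2: a0@(0,3):A a1@(0,4):A a2@(2,4):A a3@(2,2):B a4@(1,2):B a5@(3,3):A a6@(1,1):B a7@(0,2):B a8@(0,1):B a9@(3,4):A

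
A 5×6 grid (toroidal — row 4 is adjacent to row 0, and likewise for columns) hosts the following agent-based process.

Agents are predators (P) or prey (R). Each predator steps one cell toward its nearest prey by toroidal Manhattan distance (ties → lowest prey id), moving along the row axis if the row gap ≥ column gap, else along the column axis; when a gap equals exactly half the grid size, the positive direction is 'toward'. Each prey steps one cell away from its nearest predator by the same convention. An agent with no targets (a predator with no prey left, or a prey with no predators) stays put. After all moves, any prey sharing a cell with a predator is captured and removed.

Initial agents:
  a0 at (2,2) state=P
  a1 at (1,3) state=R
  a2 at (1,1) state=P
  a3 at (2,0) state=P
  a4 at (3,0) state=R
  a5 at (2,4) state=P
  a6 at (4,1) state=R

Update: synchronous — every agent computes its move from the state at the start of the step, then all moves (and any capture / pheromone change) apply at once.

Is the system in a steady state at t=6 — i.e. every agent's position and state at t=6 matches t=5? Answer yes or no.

t=1: a0@(1,2):P a1@(0,3):R a2@(1,2):P a3@(3,0):P a4@(4,0):R a5@(1,4):P a6@(3,1):R
t=2: a0@(0,2):P a1@(4,3):R a2@(0,2):P a3@(4,0):P a4@(0,0):R a5@(0,4):P a6@(3,2):R
t=3: a0@(4,2):P a1@(3,3):R a2@(4,2):P a3@(0,0):P a4@(1,0):R a5@(4,4):P a6@(2,2):R
t=4: a0@(3,2):P a1@(2,3):R a2@(3,2):P a3@(1,0):P a4@(2,0):R a5@(3,4):P a6@(1,2):R
t=5: a0@(2,2):P a1@(1,3):R a2@(2,2):P a3@(2,0):P a4@(3,0):R a5@(2,4):P a6@(0,2):R
t=6: a0@(1,2):P a1@(0,3):R a2@(1,2):P a3@(3,0):P a4@(4,0):R a5@(1,4):P a6@(4,2):R

no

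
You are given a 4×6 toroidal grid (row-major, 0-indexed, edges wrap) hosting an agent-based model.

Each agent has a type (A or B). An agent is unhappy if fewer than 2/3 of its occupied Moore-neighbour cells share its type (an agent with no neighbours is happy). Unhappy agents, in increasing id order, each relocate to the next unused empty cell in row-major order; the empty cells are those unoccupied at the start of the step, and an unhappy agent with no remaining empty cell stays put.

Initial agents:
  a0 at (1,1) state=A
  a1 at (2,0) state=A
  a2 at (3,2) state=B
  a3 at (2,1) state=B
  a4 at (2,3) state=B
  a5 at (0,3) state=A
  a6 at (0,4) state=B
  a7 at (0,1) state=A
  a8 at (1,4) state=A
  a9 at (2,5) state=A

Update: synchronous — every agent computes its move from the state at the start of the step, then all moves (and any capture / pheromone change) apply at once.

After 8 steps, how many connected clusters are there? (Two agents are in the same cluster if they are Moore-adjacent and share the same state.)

t=1: a0@(1,1):A a1@(2,0):A a2@(0,0):B a3@(0,2):B a4@(0,5):B a5@(1,0):A a6@(1,2):B a7@(1,3):A a8@(1,5):A a9@(2,5):A
t=2: a0@(0,1):A a1@(2,0):A a2@(0,3):B a3@(0,4):B a4@(1,4):B a5@(1,0):A a6@(2,1):B a7@(2,2):A a8@(2,3):A a9@(2,5):A
t=3: a0@(0,1):A a1@(2,0):A a2@(0,3):B a3@(0,4):B a4@(0,0):B a5@(1,0):A a6@(0,2):B a7@(0,5):A a8@(1,1):A a9@(2,5):A
t=4: a0@(1,2):A a1@(2,0):A a2@(0,3):B a3@(1,3):B a4@(1,4):B a5@(1,0):A a6@(1,5):B a7@(2,1):A a8@(2,2):A a9@(2,5):A
t=5: a0@(0,0):A a1@(2,0):A a2@(0,3):B a3@(0,1):B a4@(1,4):B a5@(1,0):A a6@(0,2):B a7@(2,1):A a8@(2,2):A a9@(0,4):A
t=6: a0@(0,5):A a1@(2,0):A a2@(0,3):B a3@(1,1):B a4@(1,2):B a5@(1,0):A a6@(0,2):B a7@(2,1):A a8@(2,2):A a9@(1,3):A
t=7: a0@(0,5):A a1@(2,0):A a2@(0,3):B a3@(0,0):B a4@(0,1):B a5@(1,0):A a6@(0,2):B a7@(0,4):A a8@(1,4):A a9@(1,5):A
t=8: a0@(0,5):A a1@(2,0):A a2@(1,1):B a3@(1,2):B a4@(0,1):B a5@(1,3):A a6@(0,2):B a7@(0,4):A a8@(1,4):A a9@(1,5):A

2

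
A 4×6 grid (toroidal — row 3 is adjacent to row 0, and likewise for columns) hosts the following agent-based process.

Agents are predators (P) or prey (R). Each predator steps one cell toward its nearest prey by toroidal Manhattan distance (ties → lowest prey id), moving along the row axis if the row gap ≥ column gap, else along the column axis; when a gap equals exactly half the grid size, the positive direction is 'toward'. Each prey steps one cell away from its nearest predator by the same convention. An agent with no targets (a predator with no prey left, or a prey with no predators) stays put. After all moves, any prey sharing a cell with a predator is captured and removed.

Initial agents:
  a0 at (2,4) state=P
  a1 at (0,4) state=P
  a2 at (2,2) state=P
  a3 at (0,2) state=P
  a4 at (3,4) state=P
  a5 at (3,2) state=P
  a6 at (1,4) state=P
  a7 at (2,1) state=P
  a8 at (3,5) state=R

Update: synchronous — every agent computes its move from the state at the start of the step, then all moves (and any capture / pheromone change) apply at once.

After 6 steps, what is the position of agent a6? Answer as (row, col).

t=1: a0@(3,4):P a1@(3,4):P a2@(2,3):P a3@(0,3):P a4@(3,5):P a5@(3,3):P a6@(2,4):P a7@(2,0):P a8@(3,0):R
t=2: a0@(3,5):P a1@(3,5):P a2@(2,4):P a3@(0,4):P a4@(3,0):P a5@(3,4):P a6@(2,5):P a7@(3,0):P a8@(3,1):R
t=3: a0@(3,0):P a1@(3,0):P a2@(2,5):P a3@(0,5):P a4@(3,1):P a5@(3,5):P a6@(2,0):P a7@(3,1):P a8@(3,2):R
t=4: a0@(3,1):P a1@(3,1):P a2@(2,0):P a3@(0,0):P a4@(3,2):P a5@(3,0):P a6@(2,1):P a7@(3,2):P a8@(3,3):R
t=5: a0@(3,2):P a1@(3,2):P a2@(2,1):P a3@(0,1):P a4@(3,3):P a5@(3,1):P a6@(2,2):P a7@(3,3):P a8@(3,4):R
t=6: a0@(3,3):P a1@(3,3):P a2@(2,2):P a3@(0,2):P a4@(3,4):P a5@(3,2):P a6@(2,3):P a7@(3,4):P a8@(3,5):R

(2, 3)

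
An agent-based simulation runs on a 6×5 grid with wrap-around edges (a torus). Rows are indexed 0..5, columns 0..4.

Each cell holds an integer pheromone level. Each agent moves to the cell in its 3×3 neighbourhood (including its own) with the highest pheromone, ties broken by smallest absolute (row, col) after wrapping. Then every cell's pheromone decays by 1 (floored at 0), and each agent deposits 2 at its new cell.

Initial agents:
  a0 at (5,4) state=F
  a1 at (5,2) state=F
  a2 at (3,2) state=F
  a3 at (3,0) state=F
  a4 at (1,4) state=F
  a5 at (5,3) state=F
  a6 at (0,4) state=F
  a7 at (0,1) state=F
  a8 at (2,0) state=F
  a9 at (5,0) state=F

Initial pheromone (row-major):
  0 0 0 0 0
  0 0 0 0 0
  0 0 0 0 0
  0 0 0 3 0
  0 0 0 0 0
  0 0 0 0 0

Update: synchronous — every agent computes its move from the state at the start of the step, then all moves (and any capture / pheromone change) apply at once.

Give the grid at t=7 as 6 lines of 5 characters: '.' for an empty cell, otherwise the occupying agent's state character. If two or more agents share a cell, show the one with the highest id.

F....
.....
.....
...F.
.....
.....

t=1: a0@(0,0) a1@(0,1) a2@(3,3) a3@(2,0) a4@(0,0) a5@(0,2) a6@(0,0) a7@(0,0) a8@(1,0) a9@(0,0) | pheromone: 10 2 2 0 0 / 2 0 0 0 0 / 2 0 0 0 0 / 0 0 0 4 0 / 0 0 0 0 0 / 0 0 0 0 0
t=2: a0@(0,0) a1@(0,0) a2@(3,3) a3@(1,0) a4@(0,0) a5@(0,1) a6@(0,0) a7@(0,0) a8@(0,0) a9@(0,0) | pheromone: 23 3 1 0 0 / 3 0 0 0 0 / 1 0 0 0 0 / 0 0 0 5 0 / 0 0 0 0 0 / 0 0 0 0 0
t=3: a0@(0,0) a1@(0,0) a2@(3,3) a3@(0,0) a4@(0,0) a5@(0,0) a6@(0,0) a7@(0,0) a8@(0,0) a9@(0,0) | pheromone: 40 2 0 0 0 / 2 0 0 0 0 / 0 0 0 0 0 / 0 0 0 6 0 / 0 0 0 0 0 / 0 0 0 0 0
t=4: a0@(0,0) a1@(0,0) a2@(3,3) a3@(0,0) a4@(0,0) a5@(0,0) a6@(0,0) a7@(0,0) a8@(0,0) a9@(0,0) | pheromone: 57 1 0 0 0 / 1 0 0 0 0 / 0 0 0 0 0 / 0 0 0 7 0 / 0 0 0 0 0 / 0 0 0 0 0
t=5: a0@(0,0) a1@(0,0) a2@(3,3) a3@(0,0) a4@(0,0) a5@(0,0) a6@(0,0) a7@(0,0) a8@(0,0) a9@(0,0) | pheromone: 74 0 0 0 0 / 0 0 0 0 0 / 0 0 0 0 0 / 0 0 0 8 0 / 0 0 0 0 0 / 0 0 0 0 0
t=6: a0@(0,0) a1@(0,0) a2@(3,3) a3@(0,0) a4@(0,0) a5@(0,0) a6@(0,0) a7@(0,0) a8@(0,0) a9@(0,0) | pheromone: 91 0 0 0 0 / 0 0 0 0 0 / 0 0 0 0 0 / 0 0 0 9 0 / 0 0 0 0 0 / 0 0 0 0 0
t=7: a0@(0,0) a1@(0,0) a2@(3,3) a3@(0,0) a4@(0,0) a5@(0,0) a6@(0,0) a7@(0,0) a8@(0,0) a9@(0,0) | pheromone: 108 0 0 0 0 / 0 0 0 0 0 / 0 0 0 0 0 / 0 0 0 10 0 / 0 0 0 0 0 / 0 0 0 0 0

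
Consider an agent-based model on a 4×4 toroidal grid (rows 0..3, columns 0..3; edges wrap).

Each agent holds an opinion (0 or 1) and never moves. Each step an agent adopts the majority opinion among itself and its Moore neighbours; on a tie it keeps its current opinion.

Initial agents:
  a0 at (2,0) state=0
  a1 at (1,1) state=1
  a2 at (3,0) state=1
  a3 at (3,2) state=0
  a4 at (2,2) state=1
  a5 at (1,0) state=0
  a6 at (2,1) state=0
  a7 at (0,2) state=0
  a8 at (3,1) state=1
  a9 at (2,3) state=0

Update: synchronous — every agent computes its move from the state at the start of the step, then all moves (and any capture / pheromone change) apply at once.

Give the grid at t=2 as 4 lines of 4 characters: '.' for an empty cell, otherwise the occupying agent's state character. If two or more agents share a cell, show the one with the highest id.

t=1: a0@(2,0):0 a1@(1,1):0 a2@(3,0):0 a3@(3,2):0 a4@(2,2):1 a5@(1,0):0 a6@(2,1):0 a7@(0,2):0 a8@(3,1):0 a9@(2,3):0
t=2: a0@(2,0):0 a1@(1,1):0 a2@(3,0):0 a3@(3,2):0 a4@(2,2):0 a5@(1,0):0 a6@(2,1):0 a7@(0,2):0 a8@(3,1):0 a9@(2,3):0

..0.
00..
0000
000.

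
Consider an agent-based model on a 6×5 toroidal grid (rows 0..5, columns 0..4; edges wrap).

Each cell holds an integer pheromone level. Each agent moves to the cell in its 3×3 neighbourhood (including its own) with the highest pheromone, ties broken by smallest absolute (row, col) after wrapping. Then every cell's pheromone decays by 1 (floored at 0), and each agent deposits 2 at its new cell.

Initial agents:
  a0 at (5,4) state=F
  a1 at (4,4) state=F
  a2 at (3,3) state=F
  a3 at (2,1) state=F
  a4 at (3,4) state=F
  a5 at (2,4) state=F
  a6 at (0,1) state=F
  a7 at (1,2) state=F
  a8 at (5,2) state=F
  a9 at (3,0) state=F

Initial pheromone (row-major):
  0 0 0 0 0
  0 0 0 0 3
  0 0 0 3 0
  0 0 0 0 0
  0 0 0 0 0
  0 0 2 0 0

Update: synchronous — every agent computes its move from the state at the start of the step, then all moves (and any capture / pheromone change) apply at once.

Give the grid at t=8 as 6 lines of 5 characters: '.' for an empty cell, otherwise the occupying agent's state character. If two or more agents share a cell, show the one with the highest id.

.....
.....
...F.
.....
.....
..F..

t=1: a0@(0,0) a1@(3,0) a2@(2,3) a3@(1,0) a4@(2,3) a5@(1,4) a6@(5,2) a7@(2,3) a8@(5,2) a9@(2,0) | pheromone: 2 0 0 0 0 / 2 0 0 0 4 / 2 0 0 8 0 / 2 0 0 0 0 / 0 0 0 0 0 / 0 0 5 0 0
t=2: a0@(1,4) a1@(2,0) a2@(2,3) a3@(1,4) a4@(2,3) a5@(2,3) a6@(5,2) a7@(2,3) a8@(5,2) a9@(1,4) | pheromone: 1 0 0 0 0 / 1 0 0 0 9 / 3 0 0 15 0 / 1 0 0 0 0 / 0 0 0 0 0 / 0 0 8 0 0
t=3: a0@(2,3) a1@(1,4) a2@(2,3) a3@(2,3) a4@(2,3) a5@(2,3) a6@(5,2) a7@(2,3) a8@(5,2) a9@(2,3) | pheromone: 0 0 0 0 0 / 0 0 0 0 10 / 2 0 0 28 0 / 0 0 0 0 0 / 0 0 0 0 0 / 0 0 11 0 0
t=4: a0@(2,3) a1@(2,3) a2@(2,3) a3@(2,3) a4@(2,3) a5@(2,3) a6@(5,2) a7@(2,3) a8@(5,2) a9@(2,3) | pheromone: 0 0 0 0 0 / 0 0 0 0 9 / 1 0 0 43 0 / 0 0 0 0 0 / 0 0 0 0 0 / 0 0 14 0 0
t=5: a0@(2,3) a1@(2,3) a2@(2,3) a3@(2,3) a4@(2,3) a5@(2,3) a6@(5,2) a7@(2,3) a8@(5,2) a9@(2,3) | pheromone: 0 0 0 0 0 / 0 0 0 0 8 / 0 0 0 58 0 / 0 0 0 0 0 / 0 0 0 0 0 / 0 0 17 0 0
t=6: a0@(2,3) a1@(2,3) a2@(2,3) a3@(2,3) a4@(2,3) a5@(2,3) a6@(5,2) a7@(2,3) a8@(5,2) a9@(2,3) | pheromone: 0 0 0 0 0 / 0 0 0 0 7 / 0 0 0 73 0 / 0 0 0 0 0 / 0 0 0 0 0 / 0 0 20 0 0
t=7: a0@(2,3) a1@(2,3) a2@(2,3) a3@(2,3) a4@(2,3) a5@(2,3) a6@(5,2) a7@(2,3) a8@(5,2) a9@(2,3) | pheromone: 0 0 0 0 0 / 0 0 0 0 6 / 0 0 0 88 0 / 0 0 0 0 0 / 0 0 0 0 0 / 0 0 23 0 0
t=8: a0@(2,3) a1@(2,3) a2@(2,3) a3@(2,3) a4@(2,3) a5@(2,3) a6@(5,2) a7@(2,3) a8@(5,2) a9@(2,3) | pheromone: 0 0 0 0 0 / 0 0 0 0 5 / 0 0 0 103 0 / 0 0 0 0 0 / 0 0 0 0 0 / 0 0 26 0 0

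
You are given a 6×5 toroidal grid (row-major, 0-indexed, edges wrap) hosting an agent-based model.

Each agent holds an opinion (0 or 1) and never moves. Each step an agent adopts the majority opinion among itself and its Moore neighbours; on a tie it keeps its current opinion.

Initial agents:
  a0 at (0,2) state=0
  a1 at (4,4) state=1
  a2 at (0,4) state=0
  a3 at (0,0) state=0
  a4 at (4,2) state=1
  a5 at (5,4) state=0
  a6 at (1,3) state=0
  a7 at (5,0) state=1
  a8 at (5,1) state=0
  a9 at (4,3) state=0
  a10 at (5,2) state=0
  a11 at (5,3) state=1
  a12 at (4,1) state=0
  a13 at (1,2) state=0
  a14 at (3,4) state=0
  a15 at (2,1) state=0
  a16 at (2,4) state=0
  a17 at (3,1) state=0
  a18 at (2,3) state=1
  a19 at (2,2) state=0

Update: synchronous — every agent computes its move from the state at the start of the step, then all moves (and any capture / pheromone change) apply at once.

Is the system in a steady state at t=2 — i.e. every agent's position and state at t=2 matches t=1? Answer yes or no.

t=1: a0@(0,2):0 a1@(4,4):1 a2@(0,4):0 a3@(0,0):0 a4@(4,2):0 a5@(5,4):0 a6@(1,3):0 a7@(5,0):0 a8@(5,1):0 a9@(4,3):0 a10@(5,2):0 a11@(5,3):0 a12@(4,1):0 a13@(1,2):0 a14@(3,4):0 a15@(2,1):0 a16@(2,4):0 a17@(3,1):0 a18@(2,3):0 a19@(2,2):0
t=2: a0@(0,2):0 a1@(4,4):0 a2@(0,4):0 a3@(0,0):0 a4@(4,2):0 a5@(5,4):0 a6@(1,3):0 a7@(5,0):0 a8@(5,1):0 a9@(4,3):0 a10@(5,2):0 a11@(5,3):0 a12@(4,1):0 a13@(1,2):0 a14@(3,4):0 a15@(2,1):0 a16@(2,4):0 a17@(3,1):0 a18@(2,3):0 a19@(2,2):0

no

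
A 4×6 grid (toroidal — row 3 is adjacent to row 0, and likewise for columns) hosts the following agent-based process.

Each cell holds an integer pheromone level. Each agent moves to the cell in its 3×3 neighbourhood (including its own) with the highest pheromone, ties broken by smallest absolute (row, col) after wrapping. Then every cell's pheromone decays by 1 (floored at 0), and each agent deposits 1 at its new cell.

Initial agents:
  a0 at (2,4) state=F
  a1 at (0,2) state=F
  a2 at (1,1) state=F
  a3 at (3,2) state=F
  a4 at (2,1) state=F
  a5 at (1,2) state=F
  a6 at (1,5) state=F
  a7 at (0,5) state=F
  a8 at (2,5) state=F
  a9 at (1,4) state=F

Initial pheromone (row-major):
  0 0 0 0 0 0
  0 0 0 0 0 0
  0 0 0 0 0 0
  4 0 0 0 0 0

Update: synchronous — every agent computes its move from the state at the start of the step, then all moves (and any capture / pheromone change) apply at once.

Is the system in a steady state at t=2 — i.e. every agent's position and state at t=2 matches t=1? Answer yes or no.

no

t=1: a0@(1,3) a1@(0,1) a2@(0,0) a3@(0,1) a4@(3,0) a5@(0,1) a6@(0,0) a7@(3,0) a8@(3,0) a9@(0,3) | pheromone: 2 3 0 1 0 0 / 0 0 0 1 0 0 / 0 0 0 0 0 0 / 6 0 0 0 0 0
t=2: a0@(0,3) a1@(3,0) a2@(3,0) a3@(3,0) a4@(3,0) a5@(3,0) a6@(3,0) a7@(3,0) a8@(3,0) a9@(0,3) | pheromone: 1 2 0 2 0 0 / 0 0 0 0 0 0 / 0 0 0 0 0 0 / 13 0 0 0 0 0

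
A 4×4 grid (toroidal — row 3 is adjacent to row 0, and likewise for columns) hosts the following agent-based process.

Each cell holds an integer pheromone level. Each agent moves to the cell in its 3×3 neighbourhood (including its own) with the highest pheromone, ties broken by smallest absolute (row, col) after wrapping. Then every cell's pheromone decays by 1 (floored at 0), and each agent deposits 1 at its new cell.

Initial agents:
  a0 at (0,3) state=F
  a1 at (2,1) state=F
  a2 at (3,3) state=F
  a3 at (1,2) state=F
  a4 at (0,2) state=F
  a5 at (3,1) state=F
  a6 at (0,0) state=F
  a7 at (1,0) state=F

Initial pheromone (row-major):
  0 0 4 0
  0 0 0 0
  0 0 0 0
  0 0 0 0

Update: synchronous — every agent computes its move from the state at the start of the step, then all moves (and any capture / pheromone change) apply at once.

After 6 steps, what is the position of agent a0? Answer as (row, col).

t=1: a0@(0,2) a1@(1,0) a2@(0,2) a3@(0,2) a4@(0,2) a5@(0,2) a6@(0,0) a7@(0,0) | pheromone: 2 0 8 0 / 1 0 0 0 / 0 0 0 0 / 0 0 0 0
t=2: a0@(0,2) a1@(0,0) a2@(0,2) a3@(0,2) a4@(0,2) a5@(0,2) a6@(0,0) a7@(0,0) | pheromone: 4 0 12 0 / 0 0 0 0 / 0 0 0 0 / 0 0 0 0
t=3: a0@(0,2) a1@(0,0) a2@(0,2) a3@(0,2) a4@(0,2) a5@(0,2) a6@(0,0) a7@(0,0) | pheromone: 6 0 16 0 / 0 0 0 0 / 0 0 0 0 / 0 0 0 0
t=4: a0@(0,2) a1@(0,0) a2@(0,2) a3@(0,2) a4@(0,2) a5@(0,2) a6@(0,0) a7@(0,0) | pheromone: 8 0 20 0 / 0 0 0 0 / 0 0 0 0 / 0 0 0 0
t=5: a0@(0,2) a1@(0,0) a2@(0,2) a3@(0,2) a4@(0,2) a5@(0,2) a6@(0,0) a7@(0,0) | pheromone: 10 0 24 0 / 0 0 0 0 / 0 0 0 0 / 0 0 0 0
t=6: a0@(0,2) a1@(0,0) a2@(0,2) a3@(0,2) a4@(0,2) a5@(0,2) a6@(0,0) a7@(0,0) | pheromone: 12 0 28 0 / 0 0 0 0 / 0 0 0 0 / 0 0 0 0

(0, 2)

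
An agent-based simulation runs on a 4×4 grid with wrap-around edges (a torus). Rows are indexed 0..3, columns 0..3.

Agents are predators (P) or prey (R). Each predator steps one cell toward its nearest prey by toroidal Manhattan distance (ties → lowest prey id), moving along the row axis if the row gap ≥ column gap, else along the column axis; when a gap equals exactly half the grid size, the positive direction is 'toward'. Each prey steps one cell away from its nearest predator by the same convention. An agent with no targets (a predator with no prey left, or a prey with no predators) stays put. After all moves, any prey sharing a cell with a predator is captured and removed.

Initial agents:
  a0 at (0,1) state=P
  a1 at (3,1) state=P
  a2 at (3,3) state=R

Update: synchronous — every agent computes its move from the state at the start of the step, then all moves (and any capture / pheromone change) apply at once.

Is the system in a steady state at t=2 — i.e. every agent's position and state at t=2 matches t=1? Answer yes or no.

t=1: a0@(0,2):P a1@(3,2):P
t=2: (unchanged — steady state)

yes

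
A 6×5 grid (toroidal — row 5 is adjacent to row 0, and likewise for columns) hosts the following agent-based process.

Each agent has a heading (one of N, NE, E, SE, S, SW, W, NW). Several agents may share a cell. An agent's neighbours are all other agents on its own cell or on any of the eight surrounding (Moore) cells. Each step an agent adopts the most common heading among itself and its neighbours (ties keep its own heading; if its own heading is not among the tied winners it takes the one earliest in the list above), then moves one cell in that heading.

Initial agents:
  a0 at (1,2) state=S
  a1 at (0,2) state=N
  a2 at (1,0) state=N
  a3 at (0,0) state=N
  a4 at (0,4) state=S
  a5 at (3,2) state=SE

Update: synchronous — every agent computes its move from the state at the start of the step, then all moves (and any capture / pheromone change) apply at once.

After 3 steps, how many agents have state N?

t=1: a0@(2,2):S a1@(5,2):N a2@(0,0):N a3@(5,0):N a4@(5,4):N a5@(4,3):SE
t=2: a0@(3,2):S a1@(4,2):N a2@(5,0):N a3@(4,0):N a4@(4,4):N a5@(3,3):N
t=3: a0@(2,2):N a1@(3,2):N a2@(4,0):N a3@(3,0):N a4@(3,4):N a5@(2,3):N

6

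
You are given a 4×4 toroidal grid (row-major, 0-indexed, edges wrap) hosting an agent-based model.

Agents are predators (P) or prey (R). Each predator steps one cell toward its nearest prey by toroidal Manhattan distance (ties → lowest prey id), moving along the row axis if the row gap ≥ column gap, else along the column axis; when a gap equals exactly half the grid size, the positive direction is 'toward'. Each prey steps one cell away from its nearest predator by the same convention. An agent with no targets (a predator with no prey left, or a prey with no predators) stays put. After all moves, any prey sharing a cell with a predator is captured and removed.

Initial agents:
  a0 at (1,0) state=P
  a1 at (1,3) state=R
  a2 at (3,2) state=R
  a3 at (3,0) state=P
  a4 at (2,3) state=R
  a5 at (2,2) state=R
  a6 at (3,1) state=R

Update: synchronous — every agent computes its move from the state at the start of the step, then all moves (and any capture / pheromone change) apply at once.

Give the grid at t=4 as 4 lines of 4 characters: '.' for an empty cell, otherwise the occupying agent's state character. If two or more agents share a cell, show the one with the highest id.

....
P..R
..RR
....

t=1: a0@(1,3):P a1@(1,2):R a3@(3,1):P a4@(3,3):R a5@(2,1):R a6@(3,2):R
t=2: a0@(1,2):P a1@(1,1):R a3@(2,1):P a4@(2,3):R a5@(1,1):R a6@(3,3):R
t=3: a0@(1,1):P a1@(1,0):R a3@(1,1):P a4@(3,3):R a5@(1,0):R a6@(2,3):R
t=4: a0@(1,0):P a1@(1,3):R a3@(1,0):P a4@(2,3):R a5@(1,3):R a6@(2,2):R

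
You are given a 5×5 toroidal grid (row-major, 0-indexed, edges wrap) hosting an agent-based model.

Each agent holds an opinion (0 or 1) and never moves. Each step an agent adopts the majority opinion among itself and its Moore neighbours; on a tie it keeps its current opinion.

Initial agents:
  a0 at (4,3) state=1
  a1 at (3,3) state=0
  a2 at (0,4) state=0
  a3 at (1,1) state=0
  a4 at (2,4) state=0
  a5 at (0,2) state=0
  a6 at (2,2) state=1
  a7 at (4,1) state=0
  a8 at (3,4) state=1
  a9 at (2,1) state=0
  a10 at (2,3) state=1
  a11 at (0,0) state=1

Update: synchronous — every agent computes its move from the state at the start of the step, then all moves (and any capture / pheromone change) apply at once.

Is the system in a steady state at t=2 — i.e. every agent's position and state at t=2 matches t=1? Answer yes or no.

t=1: a0@(4,3):0 a1@(3,3):1 a2@(0,4):1 a3@(1,1):0 a4@(2,4):0 a5@(0,2):0 a6@(2,2):0 a7@(4,1):0 a8@(3,4):1 a9@(2,1):0 a10@(2,3):1 a11@(0,0):0
t=2: a0@(4,3):1 a1@(3,3):1 a2@(0,4):0 a3@(1,1):0 a4@(2,4):1 a5@(0,2):0 a6@(2,2):0 a7@(4,1):0 a8@(3,4):1 a9@(2,1):0 a10@(2,3):1 a11@(0,0):0

no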